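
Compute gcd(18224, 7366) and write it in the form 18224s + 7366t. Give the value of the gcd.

2

Repeated division:
18224 = 2×7366 + 3492
7366 = 2×3492 + 382
3492 = 9×382 + 54
382 = 7×54 + 4
54 = 13×4 + 2
4 = 2×2 + 0
gcd(18224, 7366) = 2.
Express as a combination:
2 = 54 − 13·4
2 = −13·382 + 92·54
2 = 92·3492 − 841·382
2 = −841·7366 + 1774·3492
2 = 1774·18224 − 4389·7366
So 2 = (1774)·18224 + (-4389)·7366.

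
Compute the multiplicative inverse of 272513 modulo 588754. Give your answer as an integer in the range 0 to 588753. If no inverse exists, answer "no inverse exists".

Extended Euclidean algorithm:
588754 = 2*272513 + 43728
272513 = 6*43728 + 10145
43728 = 4*10145 + 3148
10145 = 3*3148 + 701
3148 = 4*701 + 344
701 = 2*344 + 13
344 = 26*13 + 6
13 = 2*6 + 1
6 = 6*1 + 0
The gcd is 1. Working backward:
1 = 13 − 2·6
1 = −2·344 + 53·13
1 = 53·701 − 108·344
1 = −108·3148 + 485·701
1 = 485·10145 − 1563·3148
1 = −1563·43728 + 6737·10145
1 = 6737·272513 − 41985·43728
1 = −41985·588754 + 90707·272513
So 272513·90707 ≡ 1 (mod 588754).

90707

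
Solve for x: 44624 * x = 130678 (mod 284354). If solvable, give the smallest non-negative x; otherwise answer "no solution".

75227

First find gcd(44624, 284354):
284354 = 6·44624 + 16610
44624 = 2·16610 + 11404
16610 = 1·11404 + 5206
11404 = 2·5206 + 992
5206 = 5·992 + 246
992 = 4·246 + 8
246 = 30·8 + 6
8 = 1·6 + 2
6 = 3·2 + 0
gcd = 2 and 2 | 130678, so solutions exist. Divide through by 2: 22312x ≡ 65339 (mod 142177).
Now find 22312⁻¹ mod 142177:
142177 = 6·22312 + 8305
22312 = 2·8305 + 5702
8305 = 1·5702 + 2603
5702 = 2·2603 + 496
2603 = 5·496 + 123
496 = 4·123 + 4
123 = 30·4 + 3
4 = 1·3 + 1
3 = 3·1 + 0
Back-substitute:
1 = 4 − 3
1 = −123 + 31·4
1 = 31·496 − 125·123
1 = −125·2603 + 656·496
1 = 656·5702 − 1437·2603
1 = −1437·8305 + 2093·5702
1 = 2093·22312 − 5623·8305
1 = −5623·142177 + 35831·22312
So 22312⁻¹ ≡ 35831 (mod 142177).
Then x ≡ 35831·65339 ≡ 75227 (mod 142177); the smallest non-negative solution is x = 75227.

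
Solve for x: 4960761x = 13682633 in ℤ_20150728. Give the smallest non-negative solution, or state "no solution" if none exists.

no solution

gcd(4960761, 20150728):
20150728 = 4×4960761 + 307684
4960761 = 16×307684 + 37817
307684 = 8×37817 + 5148
37817 = 7×5148 + 1781
5148 = 2×1781 + 1586
1781 = 1×1586 + 195
1586 = 8×195 + 26
195 = 7×26 + 13
26 = 2×13 + 0
gcd = 13, but 13 ∤ 13682633, so the congruence has no solution.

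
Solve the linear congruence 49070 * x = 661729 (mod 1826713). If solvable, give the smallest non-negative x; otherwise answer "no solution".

no solution

gcd(49070, 1826713):
1826713 = 37*49070 + 11123
49070 = 4*11123 + 4578
11123 = 2*4578 + 1967
4578 = 2*1967 + 644
1967 = 3*644 + 35
644 = 18*35 + 14
35 = 2*14 + 7
14 = 2*7 + 0
gcd = 7, but 7 ∤ 661729, so the congruence has no solution.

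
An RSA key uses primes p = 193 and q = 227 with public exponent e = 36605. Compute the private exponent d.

φ(n) = (p−1)(q−1) = 192·226 = 43392.
Need d with 36605·d ≡ 1 (mod 43392). Apply the extended Euclidean algorithm:
43392 = 1·36605 + 6787
36605 = 5·6787 + 2670
6787 = 2·2670 + 1447
2670 = 1·1447 + 1223
1447 = 1·1223 + 224
1223 = 5·224 + 103
224 = 2·103 + 18
103 = 5·18 + 13
18 = 1·13 + 5
13 = 2·5 + 3
5 = 1·3 + 2
3 = 1·2 + 1
2 = 2·1 + 0
Back-substitute:
1 = 3 − 2
1 = −5 + 2·3
1 = 2·13 − 5·5
1 = −5·18 + 7·13
1 = 7·103 − 40·18
1 = −40·224 + 87·103
1 = 87·1223 − 475·224
1 = −475·1447 + 562·1223
1 = 562·2670 − 1037·1447
1 = −1037·6787 + 2636·2670
1 = 2636·36605 − 14217·6787
1 = −14217·43392 + 16853·36605
So 36605·16853 ≡ 1 (mod 43392), hence d = 16853.

16853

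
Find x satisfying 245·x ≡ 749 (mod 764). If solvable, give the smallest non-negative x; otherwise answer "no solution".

First find gcd(245, 764):
764 = 3×245 + 29
245 = 8×29 + 13
29 = 2×13 + 3
13 = 4×3 + 1
3 = 3×1 + 0
gcd = 1, so a unique solution mod 764 exists.
Back-substitute for the Bézout coefficients:
1 = 13 − 4·3
1 = −4·29 + 9·13
1 = 9·245 − 76·29
1 = −76·764 + 237·245
So 245·(237) ≡ 1 (mod 764), giving 245⁻¹ ≡ 237.
x ≡ 245⁻¹·749 ≡ 237·749 ≡ 265 (mod 764).

265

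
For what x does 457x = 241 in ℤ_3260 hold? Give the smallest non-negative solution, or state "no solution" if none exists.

293

First find gcd(457, 3260):
3260 = 7·457 + 61
457 = 7·61 + 30
61 = 2·30 + 1
30 = 30·1 + 0
gcd = 1, so a unique solution mod 3260 exists.
Back-substitute for the Bézout coefficients:
1 = 61 − 2·30
1 = −2·457 + 15·61
1 = 15·3260 − 107·457
So 457·(-107) ≡ 1 (mod 3260), giving 457⁻¹ ≡ 3153.
x ≡ 457⁻¹·241 ≡ 3153·241 ≡ 293 (mod 3260).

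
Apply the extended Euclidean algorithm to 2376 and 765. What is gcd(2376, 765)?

Apply Euclid's algorithm to 2376 and 765:
2376 = 3*765 + 81
765 = 9*81 + 36
81 = 2*36 + 9
36 = 4*9 + 0
gcd(2376, 765) = 9.
Back-substituting:
9 = 81 − 2·36
9 = −2·765 + 19·81
9 = 19·2376 − 59·765
So 9 = (19)·2376 + (-59)·765.

9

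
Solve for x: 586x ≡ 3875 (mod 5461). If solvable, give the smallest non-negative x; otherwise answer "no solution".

First find gcd(586, 5461):
5461 = 9*586 + 187
586 = 3*187 + 25
187 = 7*25 + 12
25 = 2*12 + 1
12 = 12*1 + 0
gcd = 1, so a unique solution mod 5461 exists.
Back-substitute for the Bézout coefficients:
1 = 25 − 2·12
1 = −2·187 + 15·25
1 = 15·586 − 47·187
1 = −47·5461 + 438·586
So 586·(438) ≡ 1 (mod 5461), giving 586⁻¹ ≡ 438.
x ≡ 586⁻¹·3875 ≡ 438·3875 ≡ 4340 (mod 5461).

4340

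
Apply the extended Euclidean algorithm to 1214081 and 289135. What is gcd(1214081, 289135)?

Repeated division:
1214081 = 4*289135 + 57541
289135 = 5*57541 + 1430
57541 = 40*1430 + 341
1430 = 4*341 + 66
341 = 5*66 + 11
66 = 6*11 + 0
gcd(1214081, 289135) = 11.
Back-substituting:
11 = 341 − 5·66
11 = −5·1430 + 21·341
11 = 21·57541 − 845·1430
11 = −845·289135 + 4246·57541
11 = 4246·1214081 − 17829·289135
So 11 = (4246)·1214081 + (-17829)·289135.

11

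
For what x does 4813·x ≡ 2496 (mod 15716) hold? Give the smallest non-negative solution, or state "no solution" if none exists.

First find gcd(4813, 15716):
15716 = 3×4813 + 1277
4813 = 3×1277 + 982
1277 = 1×982 + 295
982 = 3×295 + 97
295 = 3×97 + 4
97 = 24×4 + 1
4 = 4×1 + 0
gcd = 1, so a unique solution mod 15716 exists.
Back-substitute for the Bézout coefficients:
1 = 97 − 24·4
1 = −24·295 + 73·97
1 = 73·982 − 243·295
1 = −243·1277 + 316·982
1 = 316·4813 − 1191·1277
1 = −1191·15716 + 3889·4813
So 4813·(3889) ≡ 1 (mod 15716), giving 4813⁻¹ ≡ 3889.
x ≡ 4813⁻¹·2496 ≡ 3889·2496 ≡ 10172 (mod 15716).

10172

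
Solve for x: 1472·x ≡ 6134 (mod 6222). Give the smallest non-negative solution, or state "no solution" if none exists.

First find gcd(1472, 6222):
6222 = 4*1472 + 334
1472 = 4*334 + 136
334 = 2*136 + 62
136 = 2*62 + 12
62 = 5*12 + 2
12 = 6*2 + 0
gcd = 2 and 2 | 6134, so solutions exist. Divide through by 2: 736x ≡ 3067 (mod 3111).
Now find 736⁻¹ mod 3111:
3111 = 4·736 + 167
736 = 4·167 + 68
167 = 2·68 + 31
68 = 2·31 + 6
31 = 5·6 + 1
6 = 6·1 + 0
Back-substitute:
1 = 31 − 5·6
1 = −5·68 + 11·31
1 = 11·167 − 27·68
1 = −27·736 + 119·167
1 = 119·3111 − 503·736
So 736·(-503) ≡ 1 (mod 3111), i.e. 736⁻¹ ≡ 2608.
Then x ≡ 2608·3067 ≡ 355 (mod 3111); the smallest non-negative solution is x = 355.

355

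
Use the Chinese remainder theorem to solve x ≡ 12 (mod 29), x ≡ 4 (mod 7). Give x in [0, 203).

186

Write x = 12 + 29·k. Then 29·k ≡ 4 − 12 ≡ 6 (mod 7).
Need 29⁻¹ mod 7. Extended Euclid on (7, 1):
7 = 7×1 + 0
29⁻¹ ≡ 1 (mod 7), so k ≡ 1·6 ≡ 6 (mod 7).
x = 12 + 29·6 = 186.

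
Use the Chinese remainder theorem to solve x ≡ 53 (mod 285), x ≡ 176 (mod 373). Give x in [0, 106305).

37103

Write x = 53 + 285·k. Then 285·k ≡ 176 − 53 ≡ 123 (mod 373).
Need 285⁻¹ mod 373. Extended Euclid on (373, 285):
373 = 1*285 + 88
285 = 3*88 + 21
88 = 4*21 + 4
21 = 5*4 + 1
4 = 4*1 + 0
Back-substitute:
1 = 21 − 5·4
1 = −5·88 + 21·21
1 = 21·285 − 68·88
1 = −68·373 + 89·285
285⁻¹ ≡ 89 (mod 373), so k ≡ 89·123 ≡ 130 (mod 373).
x = 53 + 285·130 = 37103.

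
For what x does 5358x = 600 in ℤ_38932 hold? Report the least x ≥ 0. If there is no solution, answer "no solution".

First find gcd(5358, 38932):
38932 = 7×5358 + 1426
5358 = 3×1426 + 1080
1426 = 1×1080 + 346
1080 = 3×346 + 42
346 = 8×42 + 10
42 = 4×10 + 2
10 = 5×2 + 0
gcd = 2 and 2 | 600, so solutions exist. Divide through by 2: 2679x ≡ 300 (mod 19466).
Now find 2679⁻¹ mod 19466:
19466 = 7·2679 + 713
2679 = 3·713 + 540
713 = 1·540 + 173
540 = 3·173 + 21
173 = 8·21 + 5
21 = 4·5 + 1
5 = 5·1 + 0
Back-substitute:
1 = 21 − 4·5
1 = −4·173 + 33·21
1 = 33·540 − 103·173
1 = −103·713 + 136·540
1 = 136·2679 − 511·713
1 = −511·19466 + 3713·2679
So 2679⁻¹ ≡ 3713 (mod 19466).
Then x ≡ 3713·300 ≡ 4338 (mod 19466); the smallest non-negative solution is x = 4338.

4338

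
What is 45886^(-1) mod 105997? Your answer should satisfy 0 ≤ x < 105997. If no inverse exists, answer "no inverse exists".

15581

Apply the Euclidean algorithm to 105997 and 45886:
105997 = 2×45886 + 14225
45886 = 3×14225 + 3211
14225 = 4×3211 + 1381
3211 = 2×1381 + 449
1381 = 3×449 + 34
449 = 13×34 + 7
34 = 4×7 + 6
7 = 1×6 + 1
6 = 6×1 + 0
Since gcd(45886, 105997) = 1, back-substitute to write 1 as a combination:
1 = 7 − 6
1 = −34 + 5·7
1 = 5·449 − 66·34
1 = −66·1381 + 203·449
1 = 203·3211 − 472·1381
1 = −472·14225 + 2091·3211
1 = 2091·45886 − 6745·14225
1 = −6745·105997 + 15581·45886
So 45886·15581 ≡ 1 (mod 105997).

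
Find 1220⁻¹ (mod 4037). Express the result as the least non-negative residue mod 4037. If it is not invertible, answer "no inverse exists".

3266

Extended Euclidean algorithm:
4037 = 3×1220 + 377
1220 = 3×377 + 89
377 = 4×89 + 21
89 = 4×21 + 5
21 = 4×5 + 1
5 = 5×1 + 0
gcd = 1, so the inverse exists. Back-substitute:
1 = 21 − 4·5
1 = −4·89 + 17·21
1 = 17·377 − 72·89
1 = −72·1220 + 233·377
1 = 233·4037 − 771·1220
So 1220·(-771) ≡ 1 (mod 4037), and -771 ≡ 3266 (mod 4037).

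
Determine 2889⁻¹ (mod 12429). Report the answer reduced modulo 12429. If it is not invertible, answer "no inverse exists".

no inverse exists

Euclidean algorithm on 12429, 2889:
12429 = 4×2889 + 873
2889 = 3×873 + 270
873 = 3×270 + 63
270 = 4×63 + 18
63 = 3×18 + 9
18 = 2×9 + 0
gcd(2889, 12429) = 9 ≠ 1, so 2889 has no multiplicative inverse modulo 12429.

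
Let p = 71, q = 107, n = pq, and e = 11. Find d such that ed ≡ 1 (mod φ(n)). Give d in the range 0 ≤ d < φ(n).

6071

φ(n) = (p−1)(q−1) = 70·106 = 7420.
Need d with 11·d ≡ 1 (mod 7420). Apply the extended Euclidean algorithm:
7420 = 674·11 + 6
11 = 1·6 + 5
6 = 1·5 + 1
5 = 5·1 + 0
Back-substitute:
1 = 6 − 5
1 = −11 + 2·6
1 = 2·7420 − 1349·11
So 11·(-1349) ≡ 1 (mod 7420), hence d ≡ -1349 ≡ 6071 (mod 7420).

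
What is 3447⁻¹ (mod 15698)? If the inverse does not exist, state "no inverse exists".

Apply the Euclidean algorithm to 15698 and 3447:
15698 = 4·3447 + 1910
3447 = 1·1910 + 1537
1910 = 1·1537 + 373
1537 = 4·373 + 45
373 = 8·45 + 13
45 = 3·13 + 6
13 = 2·6 + 1
6 = 6·1 + 0
The gcd is 1. Working backward:
1 = 13 − 2·6
1 = −2·45 + 7·13
1 = 7·373 − 58·45
1 = −58·1537 + 239·373
1 = 239·1910 − 297·1537
1 = −297·3447 + 536·1910
1 = 536·15698 − 2441·3447
Thus 3447·(-2441) ≡ 1 (mod 15698); reducing, -2441 mod 15698 = 13257.

13257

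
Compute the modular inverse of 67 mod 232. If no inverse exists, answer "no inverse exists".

187

Apply the Euclidean algorithm to 232 and 67:
232 = 3×67 + 31
67 = 2×31 + 5
31 = 6×5 + 1
5 = 5×1 + 0
gcd = 1, so the inverse exists. Back-substitute:
1 = 31 − 6·5
1 = −6·67 + 13·31
1 = 13·232 − 45·67
Hence 67⁻¹ ≡ -45 ≡ 187 (mod 232).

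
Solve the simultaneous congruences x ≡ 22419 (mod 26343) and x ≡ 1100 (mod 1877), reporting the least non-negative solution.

Write x = 22419 + 26343·k. Then 26343·k ≡ 1100 − 22419 ≡ 1205 (mod 1877).
Need 26343⁻¹ mod 1877. Extended Euclid on (1877, 65):
1877 = 28*65 + 57
65 = 1*57 + 8
57 = 7*8 + 1
8 = 8*1 + 0
Back-substitute:
1 = 57 − 7·8
1 = −7·65 + 8·57
1 = 8·1877 − 231·65
26343⁻¹ ≡ 1646 (mod 1877), so k ≡ 1646·1205 ≡ 1318 (mod 1877).
x = 22419 + 26343·1318 = 34742493.

34742493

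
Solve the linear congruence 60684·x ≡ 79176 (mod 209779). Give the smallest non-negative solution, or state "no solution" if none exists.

85622

First find gcd(60684, 209779):
209779 = 3·60684 + 27727
60684 = 2·27727 + 5230
27727 = 5·5230 + 1577
5230 = 3·1577 + 499
1577 = 3·499 + 80
499 = 6·80 + 19
80 = 4·19 + 4
19 = 4·4 + 3
4 = 1·3 + 1
3 = 3·1 + 0
gcd = 1, so a unique solution mod 209779 exists.
Back-substitute for the Bézout coefficients:
1 = 4 − 3
1 = −19 + 5·4
1 = 5·80 − 21·19
1 = −21·499 + 131·80
1 = 131·1577 − 414·499
1 = −414·5230 + 1373·1577
1 = 1373·27727 − 7279·5230
1 = −7279·60684 + 15931·27727
1 = 15931·209779 − 55072·60684
So 60684·(-55072) ≡ 1 (mod 209779), giving 60684⁻¹ ≡ 154707.
x ≡ 60684⁻¹·79176 ≡ 154707·79176 ≡ 85622 (mod 209779).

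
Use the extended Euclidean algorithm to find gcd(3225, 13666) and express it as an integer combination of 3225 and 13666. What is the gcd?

Apply Euclid's algorithm to 13666 and 3225:
13666 = 4×3225 + 766
3225 = 4×766 + 161
766 = 4×161 + 122
161 = 1×122 + 39
122 = 3×39 + 5
39 = 7×5 + 4
5 = 1×4 + 1
4 = 4×1 + 0
gcd(3225, 13666) = 1.
Express as a combination:
1 = 5 − 4
1 = −39 + 8·5
1 = 8·122 − 25·39
1 = −25·161 + 33·122
1 = 33·766 − 157·161
1 = −157·3225 + 661·766
1 = 661·13666 − 2801·3225
So 1 = (661)·13666 + (-2801)·3225.

1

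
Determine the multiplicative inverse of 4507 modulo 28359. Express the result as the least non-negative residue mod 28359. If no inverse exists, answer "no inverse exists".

Run Euclid on (28359, 4507):
28359 = 6×4507 + 1317
4507 = 3×1317 + 556
1317 = 2×556 + 205
556 = 2×205 + 146
205 = 1×146 + 59
146 = 2×59 + 28
59 = 2×28 + 3
28 = 9×3 + 1
3 = 3×1 + 0
gcd = 1, so the inverse exists. Back-substitute:
1 = 28 − 9·3
1 = −9·59 + 19·28
1 = 19·146 − 47·59
1 = −47·205 + 66·146
1 = 66·556 − 179·205
1 = −179·1317 + 424·556
1 = 424·4507 − 1451·1317
1 = −1451·28359 + 9130·4507
So 4507·9130 ≡ 1 (mod 28359).

9130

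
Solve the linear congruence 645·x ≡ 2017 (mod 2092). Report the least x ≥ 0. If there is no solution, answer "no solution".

First find gcd(645, 2092):
2092 = 3·645 + 157
645 = 4·157 + 17
157 = 9·17 + 4
17 = 4·4 + 1
4 = 4·1 + 0
gcd = 1, so a unique solution mod 2092 exists.
Back-substitute for the Bézout coefficients:
1 = 17 − 4·4
1 = −4·157 + 37·17
1 = 37·645 − 152·157
1 = −152·2092 + 493·645
So 645·(493) ≡ 1 (mod 2092), giving 645⁻¹ ≡ 493.
x ≡ 645⁻¹·2017 ≡ 493·2017 ≡ 681 (mod 2092).

681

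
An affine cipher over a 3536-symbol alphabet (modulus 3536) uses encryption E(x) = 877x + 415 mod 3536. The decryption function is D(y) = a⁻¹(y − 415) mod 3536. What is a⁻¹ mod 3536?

3157

gcd(3536, 877) by repeated division:
3536 = 4*877 + 28
877 = 31*28 + 9
28 = 3*9 + 1
9 = 9*1 + 0
Since gcd(877, 3536) = 1, back-substitute to write 1 as a combination:
1 = 28 − 3·9
1 = −3·877 + 94·28
1 = 94·3536 − 379·877
Hence 877⁻¹ ≡ -379 ≡ 3157 (mod 3536).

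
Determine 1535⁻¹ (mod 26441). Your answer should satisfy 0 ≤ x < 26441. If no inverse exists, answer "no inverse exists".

Extended Euclidean algorithm:
26441 = 17·1535 + 346
1535 = 4·346 + 151
346 = 2·151 + 44
151 = 3·44 + 19
44 = 2·19 + 6
19 = 3·6 + 1
6 = 6·1 + 0
Since gcd(1535, 26441) = 1, back-substitute to write 1 as a combination:
1 = 19 − 3·6
1 = −3·44 + 7·19
1 = 7·151 − 24·44
1 = −24·346 + 55·151
1 = 55·1535 − 244·346
1 = −244·26441 + 4203·1535
So 1535·4203 ≡ 1 (mod 26441).

4203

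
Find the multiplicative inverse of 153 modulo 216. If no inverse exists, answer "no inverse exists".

no inverse exists

Compute gcd(153, 216):
216 = 1*153 + 63
153 = 2*63 + 27
63 = 2*27 + 9
27 = 3*9 + 0
gcd(153, 216) = 9 ≠ 1, so 153 has no multiplicative inverse modulo 216.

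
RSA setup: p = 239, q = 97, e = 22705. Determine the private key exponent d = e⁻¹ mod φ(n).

10705

φ(n) = (p−1)(q−1) = 238·96 = 22848.
Need d with 22705·d ≡ 1 (mod 22848). Apply the extended Euclidean algorithm:
22848 = 1×22705 + 143
22705 = 158×143 + 111
143 = 1×111 + 32
111 = 3×32 + 15
32 = 2×15 + 2
15 = 7×2 + 1
2 = 2×1 + 0
Back-substitute:
1 = 15 − 7·2
1 = −7·32 + 15·15
1 = 15·111 − 52·32
1 = −52·143 + 67·111
1 = 67·22705 − 10638·143
1 = −10638·22848 + 10705·22705
So 22705·10705 ≡ 1 (mod 22848), hence d = 10705.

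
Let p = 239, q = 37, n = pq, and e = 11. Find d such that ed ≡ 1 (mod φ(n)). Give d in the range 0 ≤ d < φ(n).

779

φ(n) = (p−1)(q−1) = 238·36 = 8568.
Need d with 11·d ≡ 1 (mod 8568). Apply the extended Euclidean algorithm:
8568 = 778·11 + 10
11 = 1·10 + 1
10 = 10·1 + 0
Back-substitute:
1 = 11 − 10
1 = −8568 + 779·11
So 11·779 ≡ 1 (mod 8568), hence d = 779.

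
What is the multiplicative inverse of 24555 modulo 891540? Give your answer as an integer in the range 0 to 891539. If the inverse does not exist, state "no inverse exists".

Compute gcd(24555, 891540):
891540 = 36*24555 + 7560
24555 = 3*7560 + 1875
7560 = 4*1875 + 60
1875 = 31*60 + 15
60 = 4*15 + 0
gcd(24555, 891540) = 15 ≠ 1, so 24555 has no multiplicative inverse modulo 891540.

no inverse exists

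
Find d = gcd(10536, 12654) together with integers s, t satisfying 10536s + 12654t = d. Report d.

6

Repeated division:
12654 = 1×10536 + 2118
10536 = 4×2118 + 2064
2118 = 1×2064 + 54
2064 = 38×54 + 12
54 = 4×12 + 6
12 = 2×6 + 0
gcd(10536, 12654) = 6.
Back-substituting:
6 = 54 − 4·12
6 = −4·2064 + 153·54
6 = 153·2118 − 157·2064
6 = −157·10536 + 781·2118
6 = 781·12654 − 938·10536
So 6 = (781)·12654 + (-938)·10536.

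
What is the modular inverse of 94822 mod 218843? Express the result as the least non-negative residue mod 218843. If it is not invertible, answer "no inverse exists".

174196

Extended Euclidean algorithm:
218843 = 2*94822 + 29199
94822 = 3*29199 + 7225
29199 = 4*7225 + 299
7225 = 24*299 + 49
299 = 6*49 + 5
49 = 9*5 + 4
5 = 1*4 + 1
4 = 4*1 + 0
The gcd is 1. Working backward:
1 = 5 − 4
1 = −49 + 10·5
1 = 10·299 − 61·49
1 = −61·7225 + 1474·299
1 = 1474·29199 − 5957·7225
1 = −5957·94822 + 19345·29199
1 = 19345·218843 − 44647·94822
Hence 94822⁻¹ ≡ -44647 ≡ 174196 (mod 218843).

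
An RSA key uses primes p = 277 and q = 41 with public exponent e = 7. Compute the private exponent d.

φ(n) = (p−1)(q−1) = 276·40 = 11040.
Need d with 7·d ≡ 1 (mod 11040). Apply the extended Euclidean algorithm:
11040 = 1577×7 + 1
7 = 7×1 + 0
Back-substitute:
1 = 11040 − 1577·7
So 7·(-1577) ≡ 1 (mod 11040), hence d ≡ -1577 ≡ 9463 (mod 11040).

9463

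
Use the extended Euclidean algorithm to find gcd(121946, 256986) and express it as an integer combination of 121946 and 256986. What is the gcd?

2

Repeated division:
256986 = 2·121946 + 13094
121946 = 9·13094 + 4100
13094 = 3·4100 + 794
4100 = 5·794 + 130
794 = 6·130 + 14
130 = 9·14 + 4
14 = 3·4 + 2
4 = 2·2 + 0
gcd(121946, 256986) = 2.
Working backward:
2 = 14 − 3·4
2 = −3·130 + 28·14
2 = 28·794 − 171·130
2 = −171·4100 + 883·794
2 = 883·13094 − 2820·4100
2 = −2820·121946 + 26263·13094
2 = 26263·256986 − 55346·121946
So 2 = (26263)·256986 + (-55346)·121946.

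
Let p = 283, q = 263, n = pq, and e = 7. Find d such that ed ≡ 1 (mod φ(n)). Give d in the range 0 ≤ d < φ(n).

φ(n) = (p−1)(q−1) = 282·262 = 73884.
Need d with 7·d ≡ 1 (mod 73884). Apply the extended Euclidean algorithm:
73884 = 10554·7 + 6
7 = 1·6 + 1
6 = 6·1 + 0
Back-substitute:
1 = 7 − 6
1 = −73884 + 10555·7
So 7·10555 ≡ 1 (mod 73884), hence d = 10555.

10555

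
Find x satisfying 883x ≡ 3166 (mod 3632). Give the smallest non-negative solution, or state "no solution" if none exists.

3578

First find gcd(883, 3632):
3632 = 4·883 + 100
883 = 8·100 + 83
100 = 1·83 + 17
83 = 4·17 + 15
17 = 1·15 + 2
15 = 7·2 + 1
2 = 2·1 + 0
gcd = 1, so a unique solution mod 3632 exists.
Back-substitute for the Bézout coefficients:
1 = 15 − 7·2
1 = −7·17 + 8·15
1 = 8·83 − 39·17
1 = −39·100 + 47·83
1 = 47·883 − 415·100
1 = −415·3632 + 1707·883
So 883·(1707) ≡ 1 (mod 3632), giving 883⁻¹ ≡ 1707.
x ≡ 883⁻¹·3166 ≡ 1707·3166 ≡ 3578 (mod 3632).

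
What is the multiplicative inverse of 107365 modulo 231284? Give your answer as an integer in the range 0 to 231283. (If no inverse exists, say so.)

176893

Apply the Euclidean algorithm to 231284 and 107365:
231284 = 2×107365 + 16554
107365 = 6×16554 + 8041
16554 = 2×8041 + 472
8041 = 17×472 + 17
472 = 27×17 + 13
17 = 1×13 + 4
13 = 3×4 + 1
4 = 4×1 + 0
gcd = 1, so the inverse exists. Back-substitute:
1 = 13 − 3·4
1 = −3·17 + 4·13
1 = 4·472 − 111·17
1 = −111·8041 + 1891·472
1 = 1891·16554 − 3893·8041
1 = −3893·107365 + 25249·16554
1 = 25249·231284 − 54391·107365
So 107365·(-54391) ≡ 1 (mod 231284), and -54391 ≡ 176893 (mod 231284).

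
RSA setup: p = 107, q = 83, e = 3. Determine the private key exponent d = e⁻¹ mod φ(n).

5795

φ(n) = (p−1)(q−1) = 106·82 = 8692.
Need d with 3·d ≡ 1 (mod 8692). Apply the extended Euclidean algorithm:
8692 = 2897·3 + 1
3 = 3·1 + 0
Back-substitute:
1 = 8692 − 2897·3
So 3·(-2897) ≡ 1 (mod 8692), hence d ≡ -2897 ≡ 5795 (mod 8692).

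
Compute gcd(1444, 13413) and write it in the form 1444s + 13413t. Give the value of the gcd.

1

Euclidean algorithm:
13413 = 9×1444 + 417
1444 = 3×417 + 193
417 = 2×193 + 31
193 = 6×31 + 7
31 = 4×7 + 3
7 = 2×3 + 1
3 = 3×1 + 0
gcd(1444, 13413) = 1.
Back-substituting:
1 = 7 − 2·3
1 = −2·31 + 9·7
1 = 9·193 − 56·31
1 = −56·417 + 121·193
1 = 121·1444 − 419·417
1 = −419·13413 + 3892·1444
So 1 = (-419)·13413 + (3892)·1444.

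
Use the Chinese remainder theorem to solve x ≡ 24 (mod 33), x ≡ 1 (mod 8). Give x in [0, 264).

Write x = 24 + 33·k. Then 33·k ≡ 1 − 24 ≡ 1 (mod 8).
Need 33⁻¹ mod 8. Extended Euclid on (8, 1):
8 = 8·1 + 0
33⁻¹ ≡ 1 (mod 8), so k ≡ 1·1 ≡ 1 (mod 8).
x = 24 + 33·1 = 57.

57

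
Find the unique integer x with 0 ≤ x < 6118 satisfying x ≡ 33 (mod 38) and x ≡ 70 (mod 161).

2807

Write x = 33 + 38·k. Then 38·k ≡ 70 − 33 ≡ 37 (mod 161).
Need 38⁻¹ mod 161. Extended Euclid on (161, 38):
161 = 4·38 + 9
38 = 4·9 + 2
9 = 4·2 + 1
2 = 2·1 + 0
Back-substitute:
1 = 9 − 4·2
1 = −4·38 + 17·9
1 = 17·161 − 72·38
38⁻¹ ≡ 89 (mod 161), so k ≡ 89·37 ≡ 73 (mod 161).
x = 33 + 38·73 = 2807.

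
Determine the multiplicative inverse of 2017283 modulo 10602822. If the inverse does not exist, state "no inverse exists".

7097717

Apply the Euclidean algorithm to 10602822 and 2017283:
10602822 = 5·2017283 + 516407
2017283 = 3·516407 + 468062
516407 = 1·468062 + 48345
468062 = 9·48345 + 32957
48345 = 1·32957 + 15388
32957 = 2·15388 + 2181
15388 = 7·2181 + 121
2181 = 18·121 + 3
121 = 40·3 + 1
3 = 3·1 + 0
gcd = 1, so the inverse exists. Back-substitute:
1 = 121 − 40·3
1 = −40·2181 + 721·121
1 = 721·15388 − 5087·2181
1 = −5087·32957 + 10895·15388
1 = 10895·48345 − 15982·32957
1 = −15982·468062 + 154733·48345
1 = 154733·516407 − 170715·468062
1 = −170715·2017283 + 666878·516407
1 = 666878·10602822 − 3505105·2017283
Hence 2017283⁻¹ ≡ -3505105 ≡ 7097717 (mod 10602822).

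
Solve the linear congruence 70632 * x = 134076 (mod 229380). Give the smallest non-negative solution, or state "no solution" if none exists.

First find gcd(70632, 229380):
229380 = 3×70632 + 17484
70632 = 4×17484 + 696
17484 = 25×696 + 84
696 = 8×84 + 24
84 = 3×24 + 12
24 = 2×12 + 0
gcd = 12 and 12 | 134076, so solutions exist. Divide through by 12: 5886x ≡ 11173 (mod 19115).
Now find 5886⁻¹ mod 19115:
19115 = 3*5886 + 1457
5886 = 4*1457 + 58
1457 = 25*58 + 7
58 = 8*7 + 2
7 = 3*2 + 1
2 = 2*1 + 0
Back-substitute:
1 = 7 − 3·2
1 = −3·58 + 25·7
1 = 25·1457 − 628·58
1 = −628·5886 + 2537·1457
1 = 2537·19115 − 8239·5886
So 5886·(-8239) ≡ 1 (mod 19115), i.e. 5886⁻¹ ≡ 10876.
Then x ≡ 10876·11173 ≡ 3493 (mod 19115); the smallest non-negative solution is x = 3493.

3493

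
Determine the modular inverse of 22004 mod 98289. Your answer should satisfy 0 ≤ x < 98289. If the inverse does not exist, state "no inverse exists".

67481

Apply the Euclidean algorithm to 98289 and 22004:
98289 = 4*22004 + 10273
22004 = 2*10273 + 1458
10273 = 7*1458 + 67
1458 = 21*67 + 51
67 = 1*51 + 16
51 = 3*16 + 3
16 = 5*3 + 1
3 = 3*1 + 0
gcd = 1, so the inverse exists. Back-substitute:
1 = 16 − 5·3
1 = −5·51 + 16·16
1 = 16·67 − 21·51
1 = −21·1458 + 457·67
1 = 457·10273 − 3220·1458
1 = −3220·22004 + 6897·10273
1 = 6897·98289 − 30808·22004
Thus 22004·(-30808) ≡ 1 (mod 98289); reducing, -30808 mod 98289 = 67481.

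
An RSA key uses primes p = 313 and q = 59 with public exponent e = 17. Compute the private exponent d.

2129

φ(n) = (p−1)(q−1) = 312·58 = 18096.
Need d with 17·d ≡ 1 (mod 18096). Apply the extended Euclidean algorithm:
18096 = 1064·17 + 8
17 = 2·8 + 1
8 = 8·1 + 0
Back-substitute:
1 = 17 − 2·8
1 = −2·18096 + 2129·17
So 17·2129 ≡ 1 (mod 18096), hence d = 2129.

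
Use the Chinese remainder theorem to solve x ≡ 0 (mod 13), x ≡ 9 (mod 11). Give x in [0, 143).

130

Write x = 0 + 13·k. Then 13·k ≡ 9 − 0 ≡ 9 (mod 11).
Need 13⁻¹ mod 11. Extended Euclid on (11, 2):
11 = 5·2 + 1
2 = 2·1 + 0
Back-substitute:
1 = 11 − 5·2
13⁻¹ ≡ 6 (mod 11), so k ≡ 6·9 ≡ 10 (mod 11).
x = 0 + 13·10 = 130.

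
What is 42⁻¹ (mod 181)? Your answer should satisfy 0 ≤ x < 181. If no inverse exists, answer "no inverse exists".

Run Euclid on (181, 42):
181 = 4*42 + 13
42 = 3*13 + 3
13 = 4*3 + 1
3 = 3*1 + 0
The gcd is 1. Working backward:
1 = 13 − 4·3
1 = −4·42 + 13·13
1 = 13·181 − 56·42
Hence 42⁻¹ ≡ -56 ≡ 125 (mod 181).

125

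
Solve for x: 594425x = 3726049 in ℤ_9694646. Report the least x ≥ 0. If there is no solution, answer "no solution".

gcd(594425, 9694646):
9694646 = 16·594425 + 183846
594425 = 3·183846 + 42887
183846 = 4·42887 + 12298
42887 = 3·12298 + 5993
12298 = 2·5993 + 312
5993 = 19·312 + 65
312 = 4·65 + 52
65 = 1·52 + 13
52 = 4·13 + 0
gcd = 13, but 13 ∤ 3726049, so the congruence has no solution.

no solution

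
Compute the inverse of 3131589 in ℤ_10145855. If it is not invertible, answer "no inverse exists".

9625154

Run Euclid on (10145855, 3131589):
10145855 = 3·3131589 + 751088
3131589 = 4·751088 + 127237
751088 = 5·127237 + 114903
127237 = 1·114903 + 12334
114903 = 9·12334 + 3897
12334 = 3·3897 + 643
3897 = 6·643 + 39
643 = 16·39 + 19
39 = 2·19 + 1
19 = 19·1 + 0
Since gcd(3131589, 10145855) = 1, back-substitute to write 1 as a combination:
1 = 39 − 2·19
1 = −2·643 + 33·39
1 = 33·3897 − 200·643
1 = −200·12334 + 633·3897
1 = 633·114903 − 5897·12334
1 = −5897·127237 + 6530·114903
1 = 6530·751088 − 38547·127237
1 = −38547·3131589 + 160718·751088
1 = 160718·10145855 − 520701·3131589
Hence 3131589⁻¹ ≡ -520701 ≡ 9625154 (mod 10145855).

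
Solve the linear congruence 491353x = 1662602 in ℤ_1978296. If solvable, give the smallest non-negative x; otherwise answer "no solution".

1383554

First find gcd(491353, 1978296):
1978296 = 4*491353 + 12884
491353 = 38*12884 + 1761
12884 = 7*1761 + 557
1761 = 3*557 + 90
557 = 6*90 + 17
90 = 5*17 + 5
17 = 3*5 + 2
5 = 2*2 + 1
2 = 2*1 + 0
gcd = 1, so a unique solution mod 1978296 exists.
Back-substitute for the Bézout coefficients:
1 = 5 − 2·2
1 = −2·17 + 7·5
1 = 7·90 − 37·17
1 = −37·557 + 229·90
1 = 229·1761 − 724·557
1 = −724·12884 + 5297·1761
1 = 5297·491353 − 202010·12884
1 = −202010·1978296 + 813337·491353
So 491353·(813337) ≡ 1 (mod 1978296), giving 491353⁻¹ ≡ 813337.
x ≡ 491353⁻¹·1662602 ≡ 813337·1662602 ≡ 1383554 (mod 1978296).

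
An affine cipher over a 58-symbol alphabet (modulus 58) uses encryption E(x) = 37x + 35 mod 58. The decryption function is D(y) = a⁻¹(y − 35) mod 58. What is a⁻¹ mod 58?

gcd(58, 37) by repeated division:
58 = 1×37 + 21
37 = 1×21 + 16
21 = 1×16 + 5
16 = 3×5 + 1
5 = 5×1 + 0
gcd = 1, so the inverse exists. Back-substitute:
1 = 16 − 3·5
1 = −3·21 + 4·16
1 = 4·37 − 7·21
1 = −7·58 + 11·37
So 37·11 ≡ 1 (mod 58).

11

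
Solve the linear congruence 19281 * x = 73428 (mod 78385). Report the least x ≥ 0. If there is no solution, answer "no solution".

22518

First find gcd(19281, 78385):
78385 = 4*19281 + 1261
19281 = 15*1261 + 366
1261 = 3*366 + 163
366 = 2*163 + 40
163 = 4*40 + 3
40 = 13*3 + 1
3 = 3*1 + 0
gcd = 1, so a unique solution mod 78385 exists.
Back-substitute for the Bézout coefficients:
1 = 40 − 13·3
1 = −13·163 + 53·40
1 = 53·366 − 119·163
1 = −119·1261 + 410·366
1 = 410·19281 − 6269·1261
1 = −6269·78385 + 25486·19281
So 19281·(25486) ≡ 1 (mod 78385), giving 19281⁻¹ ≡ 25486.
x ≡ 19281⁻¹·73428 ≡ 25486·73428 ≡ 22518 (mod 78385).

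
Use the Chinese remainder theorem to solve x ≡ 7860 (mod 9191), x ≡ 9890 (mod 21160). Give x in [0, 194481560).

63701490

Write x = 7860 + 9191·k. Then 9191·k ≡ 9890 − 7860 ≡ 2030 (mod 21160).
Need 9191⁻¹ mod 21160. Extended Euclid on (21160, 9191):
21160 = 2·9191 + 2778
9191 = 3·2778 + 857
2778 = 3·857 + 207
857 = 4·207 + 29
207 = 7·29 + 4
29 = 7·4 + 1
4 = 4·1 + 0
Back-substitute:
1 = 29 − 7·4
1 = −7·207 + 50·29
1 = 50·857 − 207·207
1 = −207·2778 + 671·857
1 = 671·9191 − 2220·2778
1 = −2220·21160 + 5111·9191
9191⁻¹ ≡ 5111 (mod 21160), so k ≡ 5111·2030 ≡ 6930 (mod 21160).
x = 7860 + 9191·6930 = 63701490.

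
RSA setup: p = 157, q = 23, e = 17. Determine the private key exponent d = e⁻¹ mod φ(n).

φ(n) = (p−1)(q−1) = 156·22 = 3432.
Need d with 17·d ≡ 1 (mod 3432). Apply the extended Euclidean algorithm:
3432 = 201×17 + 15
17 = 1×15 + 2
15 = 7×2 + 1
2 = 2×1 + 0
Back-substitute:
1 = 15 − 7·2
1 = −7·17 + 8·15
1 = 8·3432 − 1615·17
So 17·(-1615) ≡ 1 (mod 3432), hence d ≡ -1615 ≡ 1817 (mod 3432).

1817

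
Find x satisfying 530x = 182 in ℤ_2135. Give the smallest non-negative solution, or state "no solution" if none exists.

gcd(530, 2135):
2135 = 4·530 + 15
530 = 35·15 + 5
15 = 3·5 + 0
gcd = 5, but 5 ∤ 182, so the congruence has no solution.

no solution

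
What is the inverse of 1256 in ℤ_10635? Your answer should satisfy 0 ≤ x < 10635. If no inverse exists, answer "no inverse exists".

8171

Apply the Euclidean algorithm to 10635 and 1256:
10635 = 8*1256 + 587
1256 = 2*587 + 82
587 = 7*82 + 13
82 = 6*13 + 4
13 = 3*4 + 1
4 = 4*1 + 0
Since gcd(1256, 10635) = 1, back-substitute to write 1 as a combination:
1 = 13 − 3·4
1 = −3·82 + 19·13
1 = 19·587 − 136·82
1 = −136·1256 + 291·587
1 = 291·10635 − 2464·1256
Thus 1256·(-2464) ≡ 1 (mod 10635); reducing, -2464 mod 10635 = 8171.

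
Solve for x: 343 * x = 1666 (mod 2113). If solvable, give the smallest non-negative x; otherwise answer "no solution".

1816

First find gcd(343, 2113):
2113 = 6·343 + 55
343 = 6·55 + 13
55 = 4·13 + 3
13 = 4·3 + 1
3 = 3·1 + 0
gcd = 1, so a unique solution mod 2113 exists.
Back-substitute for the Bézout coefficients:
1 = 13 − 4·3
1 = −4·55 + 17·13
1 = 17·343 − 106·55
1 = −106·2113 + 653·343
So 343·(653) ≡ 1 (mod 2113), giving 343⁻¹ ≡ 653.
x ≡ 343⁻¹·1666 ≡ 653·1666 ≡ 1816 (mod 2113).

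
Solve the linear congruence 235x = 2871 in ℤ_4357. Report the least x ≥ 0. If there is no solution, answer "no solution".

142

First find gcd(235, 4357):
4357 = 18×235 + 127
235 = 1×127 + 108
127 = 1×108 + 19
108 = 5×19 + 13
19 = 1×13 + 6
13 = 2×6 + 1
6 = 6×1 + 0
gcd = 1, so a unique solution mod 4357 exists.
Back-substitute for the Bézout coefficients:
1 = 13 − 2·6
1 = −2·19 + 3·13
1 = 3·108 − 17·19
1 = −17·127 + 20·108
1 = 20·235 − 37·127
1 = −37·4357 + 686·235
So 235·(686) ≡ 1 (mod 4357), giving 235⁻¹ ≡ 686.
x ≡ 235⁻¹·2871 ≡ 686·2871 ≡ 142 (mod 4357).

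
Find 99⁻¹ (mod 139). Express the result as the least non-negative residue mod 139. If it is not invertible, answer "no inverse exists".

66

Run Euclid on (139, 99):
139 = 1×99 + 40
99 = 2×40 + 19
40 = 2×19 + 2
19 = 9×2 + 1
2 = 2×1 + 0
Since gcd(99, 139) = 1, back-substitute to write 1 as a combination:
1 = 19 − 9·2
1 = −9·40 + 19·19
1 = 19·99 − 47·40
1 = −47·139 + 66·99
So 99·66 ≡ 1 (mod 139).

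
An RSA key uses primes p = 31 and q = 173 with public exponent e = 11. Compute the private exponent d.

φ(n) = (p−1)(q−1) = 30·172 = 5160.
Need d with 11·d ≡ 1 (mod 5160). Apply the extended Euclidean algorithm:
5160 = 469×11 + 1
11 = 11×1 + 0
Back-substitute:
1 = 5160 − 469·11
So 11·(-469) ≡ 1 (mod 5160), hence d ≡ -469 ≡ 4691 (mod 5160).

4691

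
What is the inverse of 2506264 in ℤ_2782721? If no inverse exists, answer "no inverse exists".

Run Euclid on (2782721, 2506264):
2782721 = 1*2506264 + 276457
2506264 = 9*276457 + 18151
276457 = 15*18151 + 4192
18151 = 4*4192 + 1383
4192 = 3*1383 + 43
1383 = 32*43 + 7
43 = 6*7 + 1
7 = 7*1 + 0
Since gcd(2506264, 2782721) = 1, back-substitute to write 1 as a combination:
1 = 43 − 6·7
1 = −6·1383 + 193·43
1 = 193·4192 − 585·1383
1 = −585·18151 + 2533·4192
1 = 2533·276457 − 38580·18151
1 = −38580·2506264 + 349753·276457
1 = 349753·2782721 − 388333·2506264
Thus 2506264·(-388333) ≡ 1 (mod 2782721); reducing, -388333 mod 2782721 = 2394388.

2394388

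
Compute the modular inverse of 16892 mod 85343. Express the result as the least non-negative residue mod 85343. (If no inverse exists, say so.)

gcd(85343, 16892) by repeated division:
85343 = 5·16892 + 883
16892 = 19·883 + 115
883 = 7·115 + 78
115 = 1·78 + 37
78 = 2·37 + 4
37 = 9·4 + 1
4 = 4·1 + 0
Since gcd(16892, 85343) = 1, back-substitute to write 1 as a combination:
1 = 37 − 9·4
1 = −9·78 + 19·37
1 = 19·115 − 28·78
1 = −28·883 + 215·115
1 = 215·16892 − 4113·883
1 = −4113·85343 + 20780·16892
So 16892·20780 ≡ 1 (mod 85343).

20780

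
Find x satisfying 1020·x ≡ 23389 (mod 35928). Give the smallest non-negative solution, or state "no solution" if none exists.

no solution

gcd(1020, 35928):
35928 = 35×1020 + 228
1020 = 4×228 + 108
228 = 2×108 + 12
108 = 9×12 + 0
gcd = 12, but 12 ∤ 23389, so the congruence has no solution.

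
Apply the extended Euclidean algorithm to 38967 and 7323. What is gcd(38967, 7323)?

Euclidean algorithm:
38967 = 5×7323 + 2352
7323 = 3×2352 + 267
2352 = 8×267 + 216
267 = 1×216 + 51
216 = 4×51 + 12
51 = 4×12 + 3
12 = 4×3 + 0
gcd(38967, 7323) = 3.
Express as a combination:
3 = 51 − 4·12
3 = −4·216 + 17·51
3 = 17·267 − 21·216
3 = −21·2352 + 185·267
3 = 185·7323 − 576·2352
3 = −576·38967 + 3065·7323
So 3 = (-576)·38967 + (3065)·7323.

3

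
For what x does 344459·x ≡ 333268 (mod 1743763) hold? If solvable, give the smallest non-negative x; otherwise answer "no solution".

1257953

First find gcd(344459, 1743763):
1743763 = 5·344459 + 21468
344459 = 16·21468 + 971
21468 = 22·971 + 106
971 = 9·106 + 17
106 = 6·17 + 4
17 = 4·4 + 1
4 = 4·1 + 0
gcd = 1, so a unique solution mod 1743763 exists.
Back-substitute for the Bézout coefficients:
1 = 17 − 4·4
1 = −4·106 + 25·17
1 = 25·971 − 229·106
1 = −229·21468 + 5063·971
1 = 5063·344459 − 81237·21468
1 = −81237·1743763 + 411248·344459
So 344459·(411248) ≡ 1 (mod 1743763), giving 344459⁻¹ ≡ 411248.
x ≡ 344459⁻¹·333268 ≡ 411248·333268 ≡ 1257953 (mod 1743763).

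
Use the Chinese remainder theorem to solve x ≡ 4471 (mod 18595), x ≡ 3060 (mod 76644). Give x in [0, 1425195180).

Write x = 4471 + 18595·k. Then 18595·k ≡ 3060 − 4471 ≡ 75233 (mod 76644).
Need 18595⁻¹ mod 76644. Extended Euclid on (76644, 18595):
76644 = 4×18595 + 2264
18595 = 8×2264 + 483
2264 = 4×483 + 332
483 = 1×332 + 151
332 = 2×151 + 30
151 = 5×30 + 1
30 = 30×1 + 0
Back-substitute:
1 = 151 − 5·30
1 = −5·332 + 11·151
1 = 11·483 − 16·332
1 = −16·2264 + 75·483
1 = 75·18595 − 616·2264
1 = −616·76644 + 2539·18595
18595⁻¹ ≡ 2539 (mod 76644), so k ≡ 2539·75233 ≡ 19739 (mod 76644).
x = 4471 + 18595·19739 = 367051176.

367051176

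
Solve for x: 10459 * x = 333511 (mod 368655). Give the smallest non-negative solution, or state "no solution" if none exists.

203164

First find gcd(10459, 368655):
368655 = 35*10459 + 2590
10459 = 4*2590 + 99
2590 = 26*99 + 16
99 = 6*16 + 3
16 = 5*3 + 1
3 = 3*1 + 0
gcd = 1, so a unique solution mod 368655 exists.
Back-substitute for the Bézout coefficients:
1 = 16 − 5·3
1 = −5·99 + 31·16
1 = 31·2590 − 811·99
1 = −811·10459 + 3275·2590
1 = 3275·368655 − 115436·10459
So 10459·(-115436) ≡ 1 (mod 368655), giving 10459⁻¹ ≡ 253219.
x ≡ 10459⁻¹·333511 ≡ 253219·333511 ≡ 203164 (mod 368655).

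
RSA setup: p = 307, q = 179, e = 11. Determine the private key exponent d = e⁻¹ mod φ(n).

14855

φ(n) = (p−1)(q−1) = 306·178 = 54468.
Need d with 11·d ≡ 1 (mod 54468). Apply the extended Euclidean algorithm:
54468 = 4951·11 + 7
11 = 1·7 + 4
7 = 1·4 + 3
4 = 1·3 + 1
3 = 3·1 + 0
Back-substitute:
1 = 4 − 3
1 = −7 + 2·4
1 = 2·11 − 3·7
1 = −3·54468 + 14855·11
So 11·14855 ≡ 1 (mod 54468), hence d = 14855.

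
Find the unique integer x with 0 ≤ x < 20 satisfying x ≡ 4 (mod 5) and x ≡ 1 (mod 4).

Write x = 4 + 5·k. Then 5·k ≡ 1 − 4 ≡ 1 (mod 4).
Need 5⁻¹ mod 4. Extended Euclid on (4, 1):
4 = 4×1 + 0
5⁻¹ ≡ 1 (mod 4), so k ≡ 1·1 ≡ 1 (mod 4).
x = 4 + 5·1 = 9.

9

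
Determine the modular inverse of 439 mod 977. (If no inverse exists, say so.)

Run Euclid on (977, 439):
977 = 2*439 + 99
439 = 4*99 + 43
99 = 2*43 + 13
43 = 3*13 + 4
13 = 3*4 + 1
4 = 4*1 + 0
Since gcd(439, 977) = 1, back-substitute to write 1 as a combination:
1 = 13 − 3·4
1 = −3·43 + 10·13
1 = 10·99 − 23·43
1 = −23·439 + 102·99
1 = 102·977 − 227·439
Hence 439⁻¹ ≡ -227 ≡ 750 (mod 977).

750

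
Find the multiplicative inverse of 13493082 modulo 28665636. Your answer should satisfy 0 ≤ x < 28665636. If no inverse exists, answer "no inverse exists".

no inverse exists

Compute gcd(13493082, 28665636):
28665636 = 2·13493082 + 1679472
13493082 = 8·1679472 + 57306
1679472 = 29·57306 + 17598
57306 = 3·17598 + 4512
17598 = 3·4512 + 4062
4512 = 1·4062 + 450
4062 = 9·450 + 12
450 = 37·12 + 6
12 = 2·6 + 0
Since gcd = 6 > 1, 13493082 is not a unit mod 28665636.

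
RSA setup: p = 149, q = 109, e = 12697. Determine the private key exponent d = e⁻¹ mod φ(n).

6025

φ(n) = (p−1)(q−1) = 148·108 = 15984.
Need d with 12697·d ≡ 1 (mod 15984). Apply the extended Euclidean algorithm:
15984 = 1*12697 + 3287
12697 = 3*3287 + 2836
3287 = 1*2836 + 451
2836 = 6*451 + 130
451 = 3*130 + 61
130 = 2*61 + 8
61 = 7*8 + 5
8 = 1*5 + 3
5 = 1*3 + 2
3 = 1*2 + 1
2 = 2*1 + 0
Back-substitute:
1 = 3 − 2
1 = −5 + 2·3
1 = 2·8 − 3·5
1 = −3·61 + 23·8
1 = 23·130 − 49·61
1 = −49·451 + 170·130
1 = 170·2836 − 1069·451
1 = −1069·3287 + 1239·2836
1 = 1239·12697 − 4786·3287
1 = −4786·15984 + 6025·12697
So 12697·6025 ≡ 1 (mod 15984), hence d = 6025.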